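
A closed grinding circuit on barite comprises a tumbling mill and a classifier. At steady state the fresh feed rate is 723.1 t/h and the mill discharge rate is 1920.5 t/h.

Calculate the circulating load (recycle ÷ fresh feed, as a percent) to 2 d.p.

CL = 165.59 %

Steady state: M = F + R.
R = M − F = 1920.5 − 723.1 = 1197.4 t/h
CL = 100·R/F = 100·1197.4/723.1 = 165.59 %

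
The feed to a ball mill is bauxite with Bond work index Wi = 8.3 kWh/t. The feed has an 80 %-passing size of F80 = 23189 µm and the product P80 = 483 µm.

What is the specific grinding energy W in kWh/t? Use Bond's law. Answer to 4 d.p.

W = 3.2316 kWh/t

W = 10 Wi / √P80 − 10 Wi / √F80
1/√483 = 0.045502;  1/√23189 = 0.006567
W = 10·8.3·(0.045502 − 0.006567) = 3.2316 kWh/t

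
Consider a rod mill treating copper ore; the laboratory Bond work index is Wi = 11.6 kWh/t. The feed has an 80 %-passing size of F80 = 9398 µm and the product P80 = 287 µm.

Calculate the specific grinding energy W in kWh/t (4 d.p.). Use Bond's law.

Bond:  W = 10 Wi (1/√P − 1/√F)
1/√287 = 0.059028;  1/√9398 = 0.010315
W = 10·11.6·(0.059028 − 0.010315) = 5.6507 kWh/t

W = 5.6507 kWh/t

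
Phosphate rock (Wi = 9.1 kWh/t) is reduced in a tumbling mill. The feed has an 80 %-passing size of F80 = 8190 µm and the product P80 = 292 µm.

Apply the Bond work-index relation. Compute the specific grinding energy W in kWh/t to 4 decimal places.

W = 4.3198 kWh/t

W = 10·Wi·(P80^(-½) − F80^(-½))
1/√292 = 0.058521;  1/√8190 = 0.011050
W = 10·9.1·(0.058521 − 0.011050) = 4.3198 kWh/t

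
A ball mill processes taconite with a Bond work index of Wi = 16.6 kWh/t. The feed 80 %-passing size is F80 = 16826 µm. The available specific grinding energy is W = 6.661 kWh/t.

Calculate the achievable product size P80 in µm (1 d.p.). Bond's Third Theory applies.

W = 10·Wi·[P80^(−½) − F80^(−½)]
⇒ 1/√P80 = W/(10 Wi) + 1/√F80
  = 6.6610/(10·16.6) + 1/√16826 = 0.040127 + 0.007709 = 0.047836
P80 = (1/0.047836)² = 20.9049² = 437.01 µm

P80 = 437.0 µm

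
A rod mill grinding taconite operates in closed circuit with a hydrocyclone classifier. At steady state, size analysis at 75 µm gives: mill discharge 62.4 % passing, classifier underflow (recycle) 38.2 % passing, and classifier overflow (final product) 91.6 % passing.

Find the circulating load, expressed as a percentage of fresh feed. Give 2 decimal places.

Classifier node, passing 75 µm:
d + r·d = r·u + o → r(d−u) = o−d
r = (91.6 − 62.4)/(62.4 − 38.2) = 29.2/24.2 = 1.2066
CL = 100·r = 120.66 %

CL = 120.66 %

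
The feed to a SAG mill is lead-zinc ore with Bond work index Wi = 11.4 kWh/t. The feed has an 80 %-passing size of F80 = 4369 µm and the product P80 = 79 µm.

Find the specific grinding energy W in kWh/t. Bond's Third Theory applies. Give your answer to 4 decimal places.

W = 11.1013 kWh/t

Bond:  W = 10 Wi (1/√P − 1/√F)
1/√79 = 0.112509;  1/√4369 = 0.015129
W = 10·11.4·(0.112509 − 0.015129) = 11.1013 kWh/t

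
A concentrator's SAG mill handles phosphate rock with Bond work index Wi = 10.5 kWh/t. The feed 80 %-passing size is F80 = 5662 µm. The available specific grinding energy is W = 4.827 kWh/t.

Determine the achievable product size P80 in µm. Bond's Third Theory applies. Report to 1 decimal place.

Bond: W = 10·Wi·(1/√P80 − 1/√F80)
1/√P80 = 1/√F80 + W/(10·Wi)
  = 4.8270/(10·10.5) + 1/√5662 = 0.045971 + 0.013290 = 0.059261
P80 = (1/0.059261)² = 16.8745² = 284.75 µm

P80 = 284.7 µm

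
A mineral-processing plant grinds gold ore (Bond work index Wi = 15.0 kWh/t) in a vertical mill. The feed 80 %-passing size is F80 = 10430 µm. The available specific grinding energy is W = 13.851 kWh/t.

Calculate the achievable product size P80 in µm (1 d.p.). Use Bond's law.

Bond:  W = 10 Wi (1/√P − 1/√F)
⇒ 1/√P80 = W/(10·Wi) + 1/√F80
  = 13.8510/(10·15.0) + 1/√10430 = 0.092340 + 0.009792 = 0.102132
P80 = (1/0.102132)² = 9.7913² = 95.87 µm

P80 = 95.9 µm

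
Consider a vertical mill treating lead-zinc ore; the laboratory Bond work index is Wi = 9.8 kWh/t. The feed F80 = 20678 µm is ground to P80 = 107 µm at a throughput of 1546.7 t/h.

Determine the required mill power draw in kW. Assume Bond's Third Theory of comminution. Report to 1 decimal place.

P = 13599.4 kW

W_Bond = 10·Wi·(1/√P₈₀ − 1/√F₈₀)
W = 10·9.8·(1/√107 − 1/√20678) = 10·9.8·(0.089719) = 8.7925 kWh/t
Power = W × throughput = 8.7925 kWh/t × 1546.7 t/h = 13599.4 kW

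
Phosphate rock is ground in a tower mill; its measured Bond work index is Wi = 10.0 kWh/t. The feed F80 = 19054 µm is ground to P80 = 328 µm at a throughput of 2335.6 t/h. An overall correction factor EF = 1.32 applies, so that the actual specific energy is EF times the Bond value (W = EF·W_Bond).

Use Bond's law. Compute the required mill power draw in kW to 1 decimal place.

P = 14789.5 kW

W = 10 Wi / √P80 − 10 Wi / √F80
W = 10·10.0·(1/√328 − 1/√19054) = 10·10.0·(0.047971) = 4.7971 kWh/t
Corrected W = EF·W_Bond = 1.32·4.7971 = 6.3322 kWh/t
Power = W × throughput = 6.3322 kWh/t × 2335.6 t/h = 14789.5 kW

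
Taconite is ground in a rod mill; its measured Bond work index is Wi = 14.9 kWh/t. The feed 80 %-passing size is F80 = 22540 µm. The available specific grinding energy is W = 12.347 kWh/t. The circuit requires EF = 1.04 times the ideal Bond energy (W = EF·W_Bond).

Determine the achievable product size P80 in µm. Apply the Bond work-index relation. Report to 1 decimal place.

P80 = 134.1 µm

W = 10·Wi·[P80^(−½) − F80^(−½)]
W_Bond = W / EF = 12.347 / 1.04 = 11.8721 kWh/t
P80^-0.5 = F80^-0.5 + W_Bond/(10 Wi)
  = 11.8721/(10·14.9) + 1/√22540 = 0.079679 + 0.006661 = 0.086339
P80 = (1/0.086339)² = 11.5822² = 134.15 µm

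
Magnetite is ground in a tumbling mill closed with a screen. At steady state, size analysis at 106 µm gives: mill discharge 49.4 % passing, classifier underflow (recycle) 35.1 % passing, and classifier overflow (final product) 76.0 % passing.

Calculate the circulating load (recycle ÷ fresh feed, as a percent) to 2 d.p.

CL = 186.01 %

Two-product formula at 106 µm:
r = (o − d)/(d − u)
r = (76.0 − 49.4)/(49.4 − 35.1) = 26.6/14.3 = 1.8601
CL = 100·r = 186.01 %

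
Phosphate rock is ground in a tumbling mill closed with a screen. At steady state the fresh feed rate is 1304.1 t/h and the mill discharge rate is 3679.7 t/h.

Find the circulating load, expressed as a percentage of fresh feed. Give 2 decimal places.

M = F + R at steady state, so:
R = M − F = 3679.7 − 1304.1 = 2375.6 t/h
CL = 100·R/F = 100·2375.6/1304.1 = 182.16 %

CL = 182.16 %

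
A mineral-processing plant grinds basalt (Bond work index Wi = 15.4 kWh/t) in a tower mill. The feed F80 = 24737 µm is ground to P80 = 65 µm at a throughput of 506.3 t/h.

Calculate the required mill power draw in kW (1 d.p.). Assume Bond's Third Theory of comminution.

P = 9175.3 kW

W = 10·Wi·[P80^(−½) − F80^(−½)]
W = 10·15.4·(1/√65 − 1/√24737) = 10·15.4·(0.117677) = 18.1222 kWh/t
Power = W × throughput = 18.1222 kWh/t × 506.3 t/h = 9175.3 kW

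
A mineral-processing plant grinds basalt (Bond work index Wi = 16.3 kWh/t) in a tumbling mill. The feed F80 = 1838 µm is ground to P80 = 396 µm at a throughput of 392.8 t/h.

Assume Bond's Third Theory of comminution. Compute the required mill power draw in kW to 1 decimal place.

W_Bond = 10·Wi·(1/√P₈₀ − 1/√F₈₀)
W = 10·16.3·(1/√396 − 1/√1838) = 10·16.3·(0.026927) = 4.3890 kWh/t
P = W·T = 4.3890·392.8 = 1724.0 kW

P = 1724.0 kW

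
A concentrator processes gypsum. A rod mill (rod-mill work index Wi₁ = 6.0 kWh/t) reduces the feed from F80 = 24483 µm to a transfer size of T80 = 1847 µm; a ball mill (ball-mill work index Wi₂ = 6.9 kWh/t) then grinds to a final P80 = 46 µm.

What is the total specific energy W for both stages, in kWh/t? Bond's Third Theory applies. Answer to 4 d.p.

W = 9.5806 kWh/t

Bond:  W = 10 Wi (1/√P − 1/√F)
Stage 1 (24483→1847 µm, Wi₁=6.0): W₁ = 10·6.0·(0.023268 − 0.006391) = 1.0126 kWh/t
Stage 2 (1847→46 µm, Wi₂=6.9): W₂ = 10·6.9·(0.147442 − 0.023268) = 8.5680 kWh/t
W = W₁ + W₂ = 1.0126 + 8.5680 = 9.5806 kWh/t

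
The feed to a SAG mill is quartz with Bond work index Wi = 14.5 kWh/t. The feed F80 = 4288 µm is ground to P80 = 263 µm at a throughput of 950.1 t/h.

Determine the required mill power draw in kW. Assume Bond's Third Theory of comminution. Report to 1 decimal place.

P = 6391.1 kW

W = 10 Wi (P80^-0.5 − F80^-0.5)
W = 10·14.5·(1/√263 − 1/√4288) = 10·14.5·(0.046391) = 6.7268 kWh/t
Mill draw = 6.7268 × 950.1 = 6391.1 kW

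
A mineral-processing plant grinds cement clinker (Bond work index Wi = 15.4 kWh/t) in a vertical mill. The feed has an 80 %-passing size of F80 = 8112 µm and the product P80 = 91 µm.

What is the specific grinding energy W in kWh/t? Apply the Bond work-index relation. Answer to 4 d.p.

W = 14.4337 kWh/t

Bond:  W = 10 Wi (1/√P − 1/√F)
1/√91 = 0.104828;  1/√8112 = 0.011103
W = 10·15.4·(0.104828 − 0.011103) = 14.4337 kWh/t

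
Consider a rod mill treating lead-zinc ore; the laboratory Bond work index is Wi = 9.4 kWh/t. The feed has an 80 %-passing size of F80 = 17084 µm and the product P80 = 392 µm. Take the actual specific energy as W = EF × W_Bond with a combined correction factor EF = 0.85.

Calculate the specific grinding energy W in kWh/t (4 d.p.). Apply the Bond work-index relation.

W = 3.4243 kWh/t

W = 10·Wi·[P80^(−½) − F80^(−½)]
1/√392 = 0.050508;  1/√17084 = 0.007651
W = 10·9.4·(0.050508 − 0.007651) = 4.0285 kWh/t
Corrected W = EF·W_Bond = 0.85·4.0285 = 3.4243 kWh/t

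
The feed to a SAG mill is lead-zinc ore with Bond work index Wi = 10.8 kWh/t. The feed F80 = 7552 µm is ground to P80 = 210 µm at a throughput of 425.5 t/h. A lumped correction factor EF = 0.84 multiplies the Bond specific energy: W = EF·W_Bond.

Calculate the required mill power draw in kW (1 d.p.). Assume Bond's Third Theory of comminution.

W = 10·Wi·[P80^(−½) − F80^(−½)]
W = 10·10.8·(1/√210 − 1/√7552) = 10·10.8·(0.057499) = 6.2099 kWh/t
W_actual = 0.84 × 6.2099 = 5.2163 kWh/t
P = W·T = 5.2163·425.5 = 2219.6 kW

P = 2219.6 kW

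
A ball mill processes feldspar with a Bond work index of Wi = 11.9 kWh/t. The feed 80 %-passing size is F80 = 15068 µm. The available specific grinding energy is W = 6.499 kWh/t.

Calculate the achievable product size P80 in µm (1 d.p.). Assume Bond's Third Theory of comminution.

P80 = 253.9 µm

Bond:  W = 10 Wi (1/√P − 1/√F)
⇒ 1/√P80 = W/(10·Wi) + 1/√F80
  = 6.4990/(10·11.9) + 1/√15068 = 0.054613 + 0.008147 = 0.062760
P80 = (1/0.062760)² = 15.9337² = 253.88 µm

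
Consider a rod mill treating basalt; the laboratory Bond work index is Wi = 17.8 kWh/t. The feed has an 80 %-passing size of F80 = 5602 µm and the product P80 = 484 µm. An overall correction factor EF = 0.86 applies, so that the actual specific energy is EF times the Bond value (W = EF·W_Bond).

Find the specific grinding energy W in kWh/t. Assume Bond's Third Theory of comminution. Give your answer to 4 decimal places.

Bond: W = 10·Wi·(1/√P80 − 1/√F80)
1/√484 = 0.045455;  1/√5602 = 0.013361
W = 10·17.8·(0.045455 − 0.013361) = 5.7127 kWh/t
Corrected W = EF·W_Bond = 0.86·5.7127 = 4.9129 kWh/t

W = 4.9129 kWh/t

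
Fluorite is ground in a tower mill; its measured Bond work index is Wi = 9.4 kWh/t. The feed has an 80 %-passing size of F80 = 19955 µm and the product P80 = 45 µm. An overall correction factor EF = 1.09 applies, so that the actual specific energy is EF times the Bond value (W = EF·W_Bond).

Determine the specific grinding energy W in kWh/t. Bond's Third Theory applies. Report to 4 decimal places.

Bond: W = 10·Wi·(1/√P80 − 1/√F80)
1/√45 = 0.149071;  1/√19955 = 0.007079
W = 10·9.4·(0.149071 − 0.007079) = 13.3473 kWh/t
Corrected W = EF·W_Bond = 1.09·13.3473 = 14.5485 kWh/t

W = 14.5485 kWh/t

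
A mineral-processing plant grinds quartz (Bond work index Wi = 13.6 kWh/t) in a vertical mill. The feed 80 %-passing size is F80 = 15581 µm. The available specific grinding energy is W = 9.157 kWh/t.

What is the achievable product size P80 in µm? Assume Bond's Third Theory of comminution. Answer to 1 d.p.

W = 10·Wi·(P80^(-½) − F80^(-½))
⇒ 1/√P80 = W/(10·Wi) + 1/√F80
  = 9.1570/(10·13.6) + 1/√15581 = 0.067331 + 0.008011 = 0.075342
P80 = (1/0.075342)² = 13.2728² = 176.17 µm

P80 = 176.2 µm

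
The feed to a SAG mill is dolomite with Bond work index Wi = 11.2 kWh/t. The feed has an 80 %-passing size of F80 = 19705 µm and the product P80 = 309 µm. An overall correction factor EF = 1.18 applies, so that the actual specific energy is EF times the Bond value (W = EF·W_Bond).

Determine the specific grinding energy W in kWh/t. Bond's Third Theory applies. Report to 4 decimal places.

Bond:  W = 10 Wi (1/√P − 1/√F)
1/√309 = 0.056888;  1/√19705 = 0.007124
W = 10·11.2·(0.056888 − 0.007124) = 5.5736 kWh/t
With EF = 1.18: W = 5.5736·1.18 = 6.5768 kWh/t

W = 6.5768 kWh/t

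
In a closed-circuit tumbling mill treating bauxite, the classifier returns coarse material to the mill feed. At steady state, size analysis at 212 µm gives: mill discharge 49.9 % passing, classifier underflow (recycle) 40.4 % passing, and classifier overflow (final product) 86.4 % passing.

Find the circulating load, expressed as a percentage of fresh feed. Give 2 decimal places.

CL = 384.21 %

Two-product formula at 212 µm:
r = (o − d)/(d − u)
r = (86.4 − 49.9)/(49.9 − 40.4) = 36.5/9.5 = 3.8421
CL = 100·r = 384.21 %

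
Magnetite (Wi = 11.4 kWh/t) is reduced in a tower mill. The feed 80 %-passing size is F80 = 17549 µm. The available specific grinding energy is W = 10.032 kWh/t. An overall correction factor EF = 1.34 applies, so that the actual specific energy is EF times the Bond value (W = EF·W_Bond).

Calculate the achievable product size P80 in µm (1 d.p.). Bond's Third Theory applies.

P80 = 186.5 µm

W = 10 Wi / √P80 − 10 Wi / √F80
W_Bond = W / EF = 10.032 / 1.34 = 7.4866 kWh/t
P80^-0.5 = F80^-0.5 + W_Bond/(10 Wi)
  = 7.4866/(10·11.4) + 1/√17549 = 0.065672 + 0.007549 = 0.073220
P80 = (1/0.073220)² = 13.6574² = 186.52 µm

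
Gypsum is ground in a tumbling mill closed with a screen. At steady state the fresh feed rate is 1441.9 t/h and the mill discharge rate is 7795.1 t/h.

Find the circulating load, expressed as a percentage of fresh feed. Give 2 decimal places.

CL = 440.61 %

M = F + R at steady state, so:
R = M − F = 7795.1 − 1441.9 = 6353.2 t/h
CL = 100·R/F = 100·6353.2/1441.9 = 440.61 %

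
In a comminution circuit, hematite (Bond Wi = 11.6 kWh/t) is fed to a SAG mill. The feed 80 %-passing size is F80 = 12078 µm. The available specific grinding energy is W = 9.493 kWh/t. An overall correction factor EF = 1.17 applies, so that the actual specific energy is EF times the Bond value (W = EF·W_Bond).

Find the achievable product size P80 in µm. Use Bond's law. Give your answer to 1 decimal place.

W = 10·Wi·(P80^(-½) − F80^(-½))
W_Bond = W / EF = 9.493 / 1.17 = 8.1137 kWh/t
⇒ 1/√P80 = W_Bond/(10 Wi) + 1/√F80
  = 8.1137/(10·11.6) + 1/√12078 = 0.069945 + 0.009099 = 0.079045
P80 = (1/0.079045)² = 12.6511² = 160.05 µm

P80 = 160.0 µm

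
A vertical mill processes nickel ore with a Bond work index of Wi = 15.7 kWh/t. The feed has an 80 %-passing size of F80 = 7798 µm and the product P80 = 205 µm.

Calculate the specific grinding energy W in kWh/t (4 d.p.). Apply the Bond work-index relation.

Bond: W = 10·Wi·(1/√P80 − 1/√F80)
1/√205 = 0.069843;  1/√7798 = 0.011324
W = 10·15.7·(0.069843 − 0.011324) = 9.1875 kWh/t

W = 9.1875 kWh/t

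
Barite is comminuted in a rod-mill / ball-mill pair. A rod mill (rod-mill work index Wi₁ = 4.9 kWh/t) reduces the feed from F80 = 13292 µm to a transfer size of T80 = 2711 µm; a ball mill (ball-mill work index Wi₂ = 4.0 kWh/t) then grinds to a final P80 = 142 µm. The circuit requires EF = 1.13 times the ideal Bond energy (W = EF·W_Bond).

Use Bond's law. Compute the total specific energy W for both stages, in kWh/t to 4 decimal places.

Bond: W = 10·Wi·(1/√P80 − 1/√F80)
Stage 1 (13292→2711 µm, Wi₁=4.9): W₁ = 10·4.9·(0.019206 − 0.008674) = 0.5161 kWh/t
Stage 2 (2711→142 µm, Wi₂=4.0): W₂ = 10·4.0·(0.083918 − 0.019206) = 2.5885 kWh/t
W = W₁ + W₂ = 0.5161 + 2.5885 = 3.1046 kWh/t
With EF = 1.13: W = 3.1046·1.13 = 3.5082 kWh/t

W = 3.5082 kWh/t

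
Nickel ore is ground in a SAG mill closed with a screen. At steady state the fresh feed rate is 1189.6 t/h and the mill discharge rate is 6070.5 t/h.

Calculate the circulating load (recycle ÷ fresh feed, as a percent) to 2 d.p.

Discharge = new feed + return, hence
R = M − F = 6070.5 − 1189.6 = 4880.9 t/h
CL = 100·R/F = 100·4880.9/1189.6 = 410.30 %

CL = 410.30 %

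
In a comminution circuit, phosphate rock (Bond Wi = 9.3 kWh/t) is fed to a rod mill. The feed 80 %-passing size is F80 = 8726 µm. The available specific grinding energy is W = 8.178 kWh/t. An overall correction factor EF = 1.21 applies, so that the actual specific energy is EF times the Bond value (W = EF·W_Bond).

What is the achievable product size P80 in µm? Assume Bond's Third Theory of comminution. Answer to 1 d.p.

W = 10·Wi·[P80^(−½) − F80^(−½)]
W_Bond = W / EF = 8.178 / 1.21 = 6.7587 kWh/t
P80^(−½) = W_Bond/(10 Wi) + F80^(−½)
  = 6.7587/(10·9.3) + 1/√8726 = 0.072674 + 0.010705 = 0.083379
P80 = (1/0.083379)² = 11.9934² = 143.84 µm

P80 = 143.8 µm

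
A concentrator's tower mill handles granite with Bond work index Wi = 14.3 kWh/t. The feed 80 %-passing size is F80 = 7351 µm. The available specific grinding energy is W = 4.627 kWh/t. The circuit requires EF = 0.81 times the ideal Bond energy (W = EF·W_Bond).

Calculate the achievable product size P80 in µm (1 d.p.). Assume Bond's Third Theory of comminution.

Bond:  W = 10 Wi (1/√P − 1/√F)
W_Bond = W / EF = 4.627 / 0.81 = 5.7123 kWh/t
1/√P80 = 1/√F80 + W_Bond/(10·Wi)
  = 5.7123/(10·14.3) + 1/√7351 = 0.039946 + 0.011663 = 0.051610
P80 = (1/0.051610)² = 19.3761² = 375.43 µm

P80 = 375.4 µm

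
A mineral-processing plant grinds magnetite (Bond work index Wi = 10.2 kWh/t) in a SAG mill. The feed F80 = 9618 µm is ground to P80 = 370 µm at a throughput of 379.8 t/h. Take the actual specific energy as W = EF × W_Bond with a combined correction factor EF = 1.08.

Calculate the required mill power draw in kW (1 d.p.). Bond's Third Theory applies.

W_Bond = 10·Wi·(1/√P₈₀ − 1/√F₈₀)
W = 10·10.2·(1/√370 − 1/√9618) = 10·10.2·(0.041791) = 4.2627 kWh/t
W_actual = 1.08 × 4.2627 = 4.6037 kWh/t
P = W·T = 4.6037·379.8 = 1748.5 kW

P = 1748.5 kW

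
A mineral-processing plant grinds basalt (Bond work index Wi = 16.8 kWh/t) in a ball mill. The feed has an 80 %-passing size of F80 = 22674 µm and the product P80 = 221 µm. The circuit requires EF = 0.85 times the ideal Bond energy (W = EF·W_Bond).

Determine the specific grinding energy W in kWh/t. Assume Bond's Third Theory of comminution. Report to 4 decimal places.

W = 8.6574 kWh/t

W = 10·Wi·[P80^(−½) − F80^(−½)]
1/√221 = 0.067267;  1/√22674 = 0.006641
W = 10·16.8·(0.067267 − 0.006641) = 10.1852 kWh/t
W_actual = 0.85 × 10.1852 = 8.6574 kWh/t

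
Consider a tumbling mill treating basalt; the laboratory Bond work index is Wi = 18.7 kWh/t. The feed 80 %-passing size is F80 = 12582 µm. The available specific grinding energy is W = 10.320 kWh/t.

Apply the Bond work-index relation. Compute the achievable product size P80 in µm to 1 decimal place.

W = 10 Wi (P80^-0.5 − F80^-0.5)
⇒ 1/√P80 = W/(10·Wi) + 1/√F80
  = 10.3200/(10·18.7) + 1/√12582 = 0.055187 + 0.008915 = 0.064102
P80 = (1/0.064102)² = 15.6001² = 243.36 µm

P80 = 243.4 µm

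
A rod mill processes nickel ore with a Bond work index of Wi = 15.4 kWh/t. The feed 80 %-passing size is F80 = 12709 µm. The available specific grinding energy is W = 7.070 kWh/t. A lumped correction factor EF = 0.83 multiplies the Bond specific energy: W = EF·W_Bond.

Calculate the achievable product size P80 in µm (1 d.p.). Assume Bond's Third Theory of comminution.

Bond:  W = 10 Wi (1/√P − 1/√F)
W_Bond = W / EF = 7.070 / 0.83 = 8.5181 kWh/t
1/√P80 = 1/√F80 + W_Bond/(10·Wi)
  = 8.5181/(10·15.4) + 1/√12709 = 0.055312 + 0.008870 = 0.064183
P80 = (1/0.064183)² = 15.5806² = 242.75 µm

P80 = 242.8 µm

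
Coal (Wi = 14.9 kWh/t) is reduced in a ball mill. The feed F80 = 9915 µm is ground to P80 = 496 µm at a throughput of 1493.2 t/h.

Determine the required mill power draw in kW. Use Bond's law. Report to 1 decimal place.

P = 7755.6 kW

W = 10 Wi (1/√P80 − 1/√F80)  [Bond]
W = 10·14.9·(1/√496 − 1/√9915) = 10·14.9·(0.034859) = 5.1939 kWh/t
Power = W × throughput = 5.1939 kWh/t × 1493.2 t/h = 7755.6 kW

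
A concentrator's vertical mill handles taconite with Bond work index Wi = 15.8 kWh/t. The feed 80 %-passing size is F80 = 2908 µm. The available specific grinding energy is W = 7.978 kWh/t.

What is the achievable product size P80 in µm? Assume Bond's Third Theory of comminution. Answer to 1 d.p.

P80 = 209.8 µm

W = 10·Wi·(P80^(-½) − F80^(-½))
⇒ 1/√P80 = W/(10·Wi) + 1/√F80
  = 7.9780/(10·15.8) + 1/√2908 = 0.050494 + 0.018544 = 0.069038
P80 = (1/0.069038)² = 14.4849² = 209.81 µm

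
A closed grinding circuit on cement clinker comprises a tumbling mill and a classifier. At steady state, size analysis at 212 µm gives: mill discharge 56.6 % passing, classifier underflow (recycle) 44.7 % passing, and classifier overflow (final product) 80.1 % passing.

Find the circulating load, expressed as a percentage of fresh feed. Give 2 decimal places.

Classifier node, passing 212 µm:
(1+r)·d = r·u + o ⇒ r = (o−d)/(d−u)
r = (80.1 − 56.6)/(56.6 − 44.7) = 23.5/11.9 = 1.9748
CL = 100·r = 197.48 %

CL = 197.48 %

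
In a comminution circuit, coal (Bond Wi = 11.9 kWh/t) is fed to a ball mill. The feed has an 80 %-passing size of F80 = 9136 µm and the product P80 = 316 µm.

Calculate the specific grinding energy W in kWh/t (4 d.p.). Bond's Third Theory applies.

W = 5.4493 kWh/t

Bond:  W = 10 Wi (1/√P − 1/√F)
1/√316 = 0.056254;  1/√9136 = 0.010462
W = 10·11.9·(0.056254 − 0.010462) = 5.4493 kWh/t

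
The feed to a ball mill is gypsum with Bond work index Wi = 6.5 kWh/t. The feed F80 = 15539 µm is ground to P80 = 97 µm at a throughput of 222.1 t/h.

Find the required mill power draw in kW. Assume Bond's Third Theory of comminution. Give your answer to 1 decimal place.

W_Bond = 10·Wi·(1/√P₈₀ − 1/√F₈₀)
W = 10·6.5·(1/√97 − 1/√15539) = 10·6.5·(0.093513) = 6.0783 kWh/t
Mill draw = 6.0783 × 222.1 = 1350.0 kW

P = 1350.0 kW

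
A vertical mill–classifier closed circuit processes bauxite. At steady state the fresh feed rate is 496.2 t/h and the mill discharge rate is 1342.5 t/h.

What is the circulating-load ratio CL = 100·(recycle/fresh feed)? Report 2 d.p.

CL = 170.56 %

M = F + R at steady state, so:
R = M − F = 1342.5 − 496.2 = 846.3 t/h
CL = 100·R/F = 100·846.3/496.2 = 170.56 %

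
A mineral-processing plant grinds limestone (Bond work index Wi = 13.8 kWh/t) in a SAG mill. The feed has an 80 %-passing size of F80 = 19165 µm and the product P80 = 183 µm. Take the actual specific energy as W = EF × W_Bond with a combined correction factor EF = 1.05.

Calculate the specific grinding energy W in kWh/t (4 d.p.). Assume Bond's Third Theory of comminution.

W = 9.6646 kWh/t

W = 10·Wi·[P80^(−½) − F80^(−½)]
1/√183 = 0.073922;  1/√19165 = 0.007223
W = 10·13.8·(0.073922 − 0.007223) = 9.2044 kWh/t
Apply correction: 9.2044 × 1.05 = 9.6646 kWh/t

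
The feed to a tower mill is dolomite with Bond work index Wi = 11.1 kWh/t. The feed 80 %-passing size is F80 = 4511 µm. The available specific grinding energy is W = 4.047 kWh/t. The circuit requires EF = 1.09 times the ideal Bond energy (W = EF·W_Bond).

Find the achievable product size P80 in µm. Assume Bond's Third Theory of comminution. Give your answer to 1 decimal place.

P80 = 428.0 µm

W = 10·Wi·[P80^(−½) − F80^(−½)]
W_Bond = W / EF = 4.047 / 1.09 = 3.7128 kWh/t
⇒ 1/√P80 = W_Bond/(10 Wi) + 1/√F80
  = 3.7128/(10·11.1) + 1/√4511 = 0.033449 + 0.014889 = 0.048338
P80 = (1/0.048338)² = 20.6877² = 427.98 µm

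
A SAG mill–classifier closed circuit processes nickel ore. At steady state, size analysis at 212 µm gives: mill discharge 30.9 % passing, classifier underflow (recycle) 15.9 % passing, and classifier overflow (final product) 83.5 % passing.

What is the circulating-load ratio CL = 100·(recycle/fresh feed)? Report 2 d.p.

CL = 350.67 %

Mass balance on the −212 µm fraction:
Fd + Rd = Ru + Fo ⇒ R/F = (o−d)/(d−u)
r = (83.5 − 30.9)/(30.9 − 15.9) = 52.6/15.0 = 3.5067
CL = 100·r = 350.67 %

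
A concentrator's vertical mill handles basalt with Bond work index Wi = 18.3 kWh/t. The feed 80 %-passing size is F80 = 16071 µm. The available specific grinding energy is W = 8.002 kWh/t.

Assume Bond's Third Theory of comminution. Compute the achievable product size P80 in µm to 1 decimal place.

W_Bond = 10·Wi·(1/√P₈₀ − 1/√F₈₀)
⇒ 1/√P80 = W/(10 Wi) + 1/√F80
  = 8.0020/(10·18.3) + 1/√16071 = 0.043727 + 0.007888 = 0.051615
P80 = (1/0.051615)² = 19.3742² = 375.36 µm

P80 = 375.4 µm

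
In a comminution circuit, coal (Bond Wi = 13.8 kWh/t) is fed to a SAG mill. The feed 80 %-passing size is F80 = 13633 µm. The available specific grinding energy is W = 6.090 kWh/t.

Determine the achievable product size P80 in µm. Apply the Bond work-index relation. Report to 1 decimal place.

W = 10 Wi (P80^-0.5 − F80^-0.5)
P80^-0.5 = F80^-0.5 + W/(10 Wi)
  = 6.0900/(10·13.8) + 1/√13633 = 0.044130 + 0.008565 = 0.052695
P80 = (1/0.052695)² = 18.9771² = 360.13 µm

P80 = 360.1 µm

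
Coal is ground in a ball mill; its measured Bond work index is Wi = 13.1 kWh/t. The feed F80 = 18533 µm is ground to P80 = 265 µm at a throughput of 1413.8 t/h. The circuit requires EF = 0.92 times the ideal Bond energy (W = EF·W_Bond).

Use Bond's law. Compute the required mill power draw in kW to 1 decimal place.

P = 9215.4 kW

Bond: W = 10·Wi·(1/√P80 − 1/√F80)
W = 10·13.1·(1/√265 − 1/√18533) = 10·13.1·(0.054084) = 7.0850 kWh/t
Corrected W = EF·W_Bond = 0.92·7.0850 = 6.5182 kWh/t
P_mill = W·ṁ = 6.5182·1413.8 = 9215.4 kW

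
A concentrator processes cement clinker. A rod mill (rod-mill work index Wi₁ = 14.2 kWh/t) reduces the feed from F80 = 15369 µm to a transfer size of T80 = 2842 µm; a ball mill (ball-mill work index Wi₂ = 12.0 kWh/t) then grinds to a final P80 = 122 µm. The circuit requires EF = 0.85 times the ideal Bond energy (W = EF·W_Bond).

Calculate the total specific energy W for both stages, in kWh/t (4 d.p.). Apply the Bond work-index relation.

W = 8.6118 kWh/t

W = 10·Wi·(P80^(-½) − F80^(-½))
Stage 1 (15369→2842 µm, Wi₁=14.2): W₁ = 10·14.2·(0.018758 − 0.008066) = 1.5182 kWh/t
Stage 2 (2842→122 µm, Wi₂=12.0): W₂ = 10·12.0·(0.090536 − 0.018758) = 8.6133 kWh/t
W = W₁ + W₂ = 1.5182 + 8.6133 = 10.1315 kWh/t
W_actual = 0.85 × 10.1315 = 8.6118 kWh/t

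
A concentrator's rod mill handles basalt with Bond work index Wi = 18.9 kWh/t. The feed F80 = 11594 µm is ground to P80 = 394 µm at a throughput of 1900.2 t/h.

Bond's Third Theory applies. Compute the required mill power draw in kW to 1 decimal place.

Bond: W = 10·Wi·(1/√P80 − 1/√F80)
W = 10·18.9·(1/√394 − 1/√11594) = 10·18.9·(0.041092) = 7.7664 kWh/t
P_mill = W·ṁ = 7.7664·1900.2 = 14757.7 kW

P = 14757.7 kW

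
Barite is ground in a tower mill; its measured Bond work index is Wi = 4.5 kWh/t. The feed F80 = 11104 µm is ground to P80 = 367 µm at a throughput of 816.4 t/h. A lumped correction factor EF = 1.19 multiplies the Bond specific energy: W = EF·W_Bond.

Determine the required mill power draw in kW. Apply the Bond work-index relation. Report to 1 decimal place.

P = 1867.2 kW

W = 10·Wi·(P80^(-½) − F80^(-½))
W = 10·4.5·(1/√367 − 1/√11104) = 10·4.5·(0.042710) = 1.9219 kWh/t
Apply correction: 1.9219 × 1.19 = 2.2871 kWh/t
Mill draw = 2.2871 × 816.4 = 1867.2 kW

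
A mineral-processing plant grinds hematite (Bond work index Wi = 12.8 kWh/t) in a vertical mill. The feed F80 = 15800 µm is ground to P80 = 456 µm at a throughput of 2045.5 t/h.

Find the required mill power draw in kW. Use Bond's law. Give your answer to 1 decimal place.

Bond:  W = 10 Wi (1/√P − 1/√F)
W = 10·12.8·(1/√456 − 1/√15800) = 10·12.8·(0.038874) = 4.9758 kWh/t
P_mill = W·ṁ = 4.9758·2045.5 = 10178.1 kW

P = 10178.1 kW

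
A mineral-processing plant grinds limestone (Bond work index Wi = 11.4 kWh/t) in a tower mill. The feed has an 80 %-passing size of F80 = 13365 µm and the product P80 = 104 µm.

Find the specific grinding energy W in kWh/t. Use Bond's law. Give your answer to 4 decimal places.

W = 10.1925 kWh/t

W = 10 Wi (P80^-0.5 − F80^-0.5)
1/√104 = 0.098058;  1/√13365 = 0.008650
W = 10·11.4·(0.098058 − 0.008650) = 10.1925 kWh/t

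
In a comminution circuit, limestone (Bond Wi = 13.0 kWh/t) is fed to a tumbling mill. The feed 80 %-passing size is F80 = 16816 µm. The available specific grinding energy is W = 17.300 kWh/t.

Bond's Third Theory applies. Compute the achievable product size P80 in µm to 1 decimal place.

W = 10·Wi·[P80^(−½) − F80^(−½)]
P80^-0.5 = F80^-0.5 + W/(10 Wi)
  = 17.3000/(10·13.0) + 1/√16816 = 0.133077 + 0.007711 = 0.140788
P80 = (1/0.140788)² = 7.1029² = 50.45 µm

P80 = 50.5 µm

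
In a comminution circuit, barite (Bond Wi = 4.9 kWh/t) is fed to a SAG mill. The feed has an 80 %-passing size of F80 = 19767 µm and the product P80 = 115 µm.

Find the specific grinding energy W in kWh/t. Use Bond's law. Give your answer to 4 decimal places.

W = 4.2208 kWh/t

W = 10 Wi / √P80 − 10 Wi / √F80
1/√115 = 0.093250;  1/√19767 = 0.007113
W = 10·4.9·(0.093250 − 0.007113) = 4.2208 kWh/t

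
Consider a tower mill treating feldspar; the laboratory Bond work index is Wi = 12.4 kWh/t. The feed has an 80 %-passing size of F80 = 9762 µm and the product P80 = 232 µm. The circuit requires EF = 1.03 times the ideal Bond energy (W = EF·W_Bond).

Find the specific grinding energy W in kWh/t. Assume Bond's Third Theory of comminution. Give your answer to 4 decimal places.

W = 10 Wi (P80^-0.5 − F80^-0.5)
1/√232 = 0.065653;  1/√9762 = 0.010121
W = 10·12.4·(0.065653 − 0.010121) = 6.8860 kWh/t
Corrected W = EF·W_Bond = 1.03·6.8860 = 7.0926 kWh/t

W = 7.0926 kWh/t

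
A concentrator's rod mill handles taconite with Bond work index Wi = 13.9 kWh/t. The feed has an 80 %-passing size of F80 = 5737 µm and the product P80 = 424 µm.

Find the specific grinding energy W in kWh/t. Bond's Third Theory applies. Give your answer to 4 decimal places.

W = 10·Wi·(P80^(-½) − F80^(-½))
1/√424 = 0.048564;  1/√5737 = 0.013203
W = 10·13.9·(0.048564 − 0.013203) = 4.9153 kWh/t

W = 4.9153 kWh/t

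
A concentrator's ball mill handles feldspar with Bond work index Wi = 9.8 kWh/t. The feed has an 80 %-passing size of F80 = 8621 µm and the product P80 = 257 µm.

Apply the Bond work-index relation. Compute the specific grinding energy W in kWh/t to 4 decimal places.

W = 5.0576 kWh/t

W_Bond = 10·Wi·(1/√P₈₀ − 1/√F₈₀)
1/√257 = 0.062378;  1/√8621 = 0.010770
W = 10·9.8·(0.062378 − 0.010770) = 5.0576 kWh/t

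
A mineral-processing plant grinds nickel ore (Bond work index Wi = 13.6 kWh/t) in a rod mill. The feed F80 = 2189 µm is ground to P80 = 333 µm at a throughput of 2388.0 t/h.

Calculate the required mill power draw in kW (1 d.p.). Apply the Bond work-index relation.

P = 10855.7 kW

W = 10 Wi (P80^-0.5 − F80^-0.5)
W = 10·13.6·(1/√333 − 1/√2189) = 10·13.6·(0.033426) = 4.5459 kWh/t
P_mill = W·ṁ = 4.5459·2388.0 = 10855.7 kW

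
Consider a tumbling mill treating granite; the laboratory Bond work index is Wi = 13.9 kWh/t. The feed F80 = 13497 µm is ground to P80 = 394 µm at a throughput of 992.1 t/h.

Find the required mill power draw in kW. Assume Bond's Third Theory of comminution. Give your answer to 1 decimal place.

P = 5760.4 kW

W = 10 Wi / √P80 − 10 Wi / √F80
W = 10·13.9·(1/√394 − 1/√13497) = 10·13.9·(0.041772) = 5.8063 kWh/t
Power = W × throughput = 5.8063 kWh/t × 992.1 t/h = 5760.4 kW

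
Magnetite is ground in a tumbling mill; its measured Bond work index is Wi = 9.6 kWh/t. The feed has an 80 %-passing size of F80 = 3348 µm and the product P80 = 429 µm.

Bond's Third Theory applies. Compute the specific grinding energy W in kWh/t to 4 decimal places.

W = 2.9758 kWh/t

W = 10·Wi·(P80^(-½) − F80^(-½))
1/√429 = 0.048280;  1/√3348 = 0.017283
W = 10·9.6·(0.048280 − 0.017283) = 2.9758 kWh/t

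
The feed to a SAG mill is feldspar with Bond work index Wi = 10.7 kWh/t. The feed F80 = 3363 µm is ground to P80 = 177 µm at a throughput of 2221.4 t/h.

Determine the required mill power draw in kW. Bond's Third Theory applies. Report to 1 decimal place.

W = 10·Wi·(P80^(-½) − F80^(-½))
W = 10·10.7·(1/√177 − 1/√3363) = 10·10.7·(0.057921) = 6.1975 kWh/t
P_mill = W·ṁ = 6.1975·2221.4 = 13767.2 kW

P = 13767.2 kW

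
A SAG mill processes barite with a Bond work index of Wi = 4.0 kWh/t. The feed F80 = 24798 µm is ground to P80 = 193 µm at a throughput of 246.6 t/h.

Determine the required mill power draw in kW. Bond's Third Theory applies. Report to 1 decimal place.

W_Bond = 10·Wi·(1/√P₈₀ − 1/√F₈₀)
W = 10·4.0·(1/√193 − 1/√24798) = 10·4.0·(0.065631) = 2.6253 kWh/t
P = W·T = 2.6253·246.6 = 647.4 kW

P = 647.4 kW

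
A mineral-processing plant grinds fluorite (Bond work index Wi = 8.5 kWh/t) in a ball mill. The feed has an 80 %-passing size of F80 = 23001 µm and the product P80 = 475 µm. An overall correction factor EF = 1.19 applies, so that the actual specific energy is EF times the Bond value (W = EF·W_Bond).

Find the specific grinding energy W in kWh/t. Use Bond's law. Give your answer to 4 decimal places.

W = 3.9741 kWh/t

Bond: W = 10·Wi·(1/√P80 − 1/√F80)
1/√475 = 0.045883;  1/√23001 = 0.006594
W = 10·8.5·(0.045883 − 0.006594) = 3.3396 kWh/t
W_actual = 1.19 × 3.3396 = 3.9741 kWh/t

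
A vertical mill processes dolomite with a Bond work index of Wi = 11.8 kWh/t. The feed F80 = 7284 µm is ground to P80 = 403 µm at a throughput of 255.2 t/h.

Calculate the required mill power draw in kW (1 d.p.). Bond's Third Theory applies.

Bond:  W = 10 Wi (1/√P − 1/√F)
W = 10·11.8·(1/√403 − 1/√7284) = 10·11.8·(0.038097) = 4.4954 kWh/t
P = W·T = 4.4954·255.2 = 1147.2 kW

P = 1147.2 kW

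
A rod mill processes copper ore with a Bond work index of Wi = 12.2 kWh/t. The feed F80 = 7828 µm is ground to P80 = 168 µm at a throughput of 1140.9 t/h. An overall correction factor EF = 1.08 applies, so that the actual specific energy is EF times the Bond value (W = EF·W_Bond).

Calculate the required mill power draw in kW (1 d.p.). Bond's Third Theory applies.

Bond:  W = 10 Wi (1/√P − 1/√F)
W = 10·12.2·(1/√168 − 1/√7828) = 10·12.2·(0.065849) = 8.0336 kWh/t
With EF = 1.08: W = 8.0336·1.08 = 8.6763 kWh/t
Power = W × throughput = 8.6763 kWh/t × 1140.9 t/h = 9898.8 kW

P = 9898.8 kW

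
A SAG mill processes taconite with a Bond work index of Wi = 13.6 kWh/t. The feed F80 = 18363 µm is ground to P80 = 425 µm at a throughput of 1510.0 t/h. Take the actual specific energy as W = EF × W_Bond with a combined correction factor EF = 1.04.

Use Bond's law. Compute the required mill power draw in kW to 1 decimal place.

P = 8783.8 kW

Bond:  W = 10 Wi (1/√P − 1/√F)
W = 10·13.6·(1/√425 − 1/√18363) = 10·13.6·(0.041128) = 5.5934 kWh/t
Apply correction: 5.5934 × 1.04 = 5.8171 kWh/t
Power = W × throughput = 5.8171 kWh/t × 1510.0 t/h = 8783.8 kW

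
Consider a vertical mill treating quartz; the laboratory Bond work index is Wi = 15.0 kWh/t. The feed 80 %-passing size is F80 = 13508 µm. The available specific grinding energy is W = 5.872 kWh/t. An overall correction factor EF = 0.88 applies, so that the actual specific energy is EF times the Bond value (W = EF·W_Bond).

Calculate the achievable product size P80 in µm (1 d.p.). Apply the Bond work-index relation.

P80 = 354.8 µm

Bond:  W = 10 Wi (1/√P − 1/√F)
W_Bond = W / EF = 5.872 / 0.88 = 6.6727 kWh/t
⇒ 1/√P80 = W_Bond/(10·Wi) + 1/√F80
  = 6.6727/(10·15.0) + 1/√13508 = 0.044485 + 0.008604 = 0.053089
P80 = (1/0.053089)² = 18.8363² = 354.81 µm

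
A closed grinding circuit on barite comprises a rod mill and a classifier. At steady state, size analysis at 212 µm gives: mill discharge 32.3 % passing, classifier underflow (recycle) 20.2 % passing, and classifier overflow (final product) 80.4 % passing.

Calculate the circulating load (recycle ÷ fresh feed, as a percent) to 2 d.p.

Mass balance on the −212 µm fraction:
d + r·d = r·u + o → r(d−u) = o−d
r = (80.4 − 32.3)/(32.3 − 20.2) = 48.1/12.1 = 3.9752
CL = 100·r = 397.52 %

CL = 397.52 %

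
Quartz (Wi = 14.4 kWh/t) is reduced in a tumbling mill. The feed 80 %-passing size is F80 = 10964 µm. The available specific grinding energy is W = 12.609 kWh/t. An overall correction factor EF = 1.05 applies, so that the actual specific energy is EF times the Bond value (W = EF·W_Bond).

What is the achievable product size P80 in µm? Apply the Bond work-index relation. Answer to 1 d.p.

P80 = 115.8 µm

W = 10 Wi (1/√P80 − 1/√F80)  [Bond]
W_Bond = W / EF = 12.609 / 1.05 = 12.0086 kWh/t
P80^(−½) = W_Bond/(10 Wi) + F80^(−½)
  = 12.0086/(10·14.4) + 1/√10964 = 0.083393 + 0.009550 = 0.092943
P80 = (1/0.092943)² = 10.7593² = 115.76 µm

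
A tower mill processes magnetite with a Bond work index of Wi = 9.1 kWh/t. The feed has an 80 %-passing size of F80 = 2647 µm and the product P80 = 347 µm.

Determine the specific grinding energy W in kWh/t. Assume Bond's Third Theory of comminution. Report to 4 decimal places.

W = 3.1164 kWh/t

Bond: W = 10·Wi·(1/√P80 − 1/√F80)
1/√347 = 0.053683;  1/√2647 = 0.019437
W = 10·9.1·(0.053683 − 0.019437) = 3.1164 kWh/t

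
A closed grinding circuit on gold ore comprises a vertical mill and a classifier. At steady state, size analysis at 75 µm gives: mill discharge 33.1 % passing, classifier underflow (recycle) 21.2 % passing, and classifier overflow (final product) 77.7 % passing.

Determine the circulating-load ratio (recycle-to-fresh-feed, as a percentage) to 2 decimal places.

Mass balance on the −75 µm fraction:
d + r·d = r·u + o → r(d−u) = o−d
r = (77.7 − 33.1)/(33.1 − 21.2) = 44.6/11.9 = 3.7479
CL = 100·r = 374.79 %

CL = 374.79 %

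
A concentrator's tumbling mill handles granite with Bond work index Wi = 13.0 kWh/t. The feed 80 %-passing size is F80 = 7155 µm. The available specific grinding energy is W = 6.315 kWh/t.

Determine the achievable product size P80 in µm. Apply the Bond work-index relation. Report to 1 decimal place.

W = 10 Wi / √P80 − 10 Wi / √F80
⇒ 1/√P80 = W/(10 Wi) + 1/√F80
  = 6.3150/(10·13.0) + 1/√7155 = 0.048577 + 0.011822 = 0.060399
P80 = (1/0.060399)² = 16.5566² = 274.12 µm

P80 = 274.1 µm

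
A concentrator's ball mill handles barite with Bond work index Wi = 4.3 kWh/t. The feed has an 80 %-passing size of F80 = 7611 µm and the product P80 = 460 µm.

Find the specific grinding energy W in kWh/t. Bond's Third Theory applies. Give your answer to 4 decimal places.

W = 1.5120 kWh/t

Bond: W = 10·Wi·(1/√P80 − 1/√F80)
1/√460 = 0.046625;  1/√7611 = 0.011462
W = 10·4.3·(0.046625 − 0.011462) = 1.5120 kWh/t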